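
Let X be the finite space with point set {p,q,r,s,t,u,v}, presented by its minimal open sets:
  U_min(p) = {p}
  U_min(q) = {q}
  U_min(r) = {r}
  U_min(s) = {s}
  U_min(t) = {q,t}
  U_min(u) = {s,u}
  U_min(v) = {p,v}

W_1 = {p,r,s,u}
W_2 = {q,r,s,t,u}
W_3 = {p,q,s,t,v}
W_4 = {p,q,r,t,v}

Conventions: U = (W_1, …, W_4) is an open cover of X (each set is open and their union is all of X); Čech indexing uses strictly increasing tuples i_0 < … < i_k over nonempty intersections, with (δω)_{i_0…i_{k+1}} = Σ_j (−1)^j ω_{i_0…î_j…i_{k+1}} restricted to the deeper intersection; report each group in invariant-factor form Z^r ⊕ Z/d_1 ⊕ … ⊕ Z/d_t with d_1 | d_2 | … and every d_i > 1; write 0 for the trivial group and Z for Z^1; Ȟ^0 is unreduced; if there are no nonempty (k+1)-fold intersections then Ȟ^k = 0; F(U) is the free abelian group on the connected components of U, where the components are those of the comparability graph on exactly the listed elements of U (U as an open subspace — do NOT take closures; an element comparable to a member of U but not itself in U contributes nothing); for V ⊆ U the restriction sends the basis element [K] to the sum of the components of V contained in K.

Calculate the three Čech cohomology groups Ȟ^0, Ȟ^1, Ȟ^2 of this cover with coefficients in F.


Ȟ^0(U;F) ≅ Z^4,  Ȟ^1(U;F) ≅ 0,  Ȟ^2(U;F) ≅ 0

nerve simplices:
  W12={r,s,u} W13={p,s} W14={p,r} W23={q,s,t} W24={q,r,t} W34={p,q,t,v}
  W123={s} W124={r} W134={p} W234={q,t}
components per intersection:
  W1: {p} {r} {s,u}
  W2: {q,t} {r} {s,u}
  W3: {p,v} {q,t} {s}
  W4: {p,v} {q,t} {r}
  W12: {r} {s,u}
  W13: {p} {s}
  W14: {p} {r}
  W23: {q,t} {s}
  W24: {q,t} {r}
  W34: {p,v} {q,t}
  W123: {s}
  W124: {r}
  W134: {p}
  W234: {q,t}
C dims 12,12,4; δ0: rk 8, SNF 1^8; δ1: rk 4, SNF 1^4
degree 0: 12−8−0 = 4 → Ȟ^0 ≅ Z^4
degree 1: 12−4−8 = 0 → Ȟ^1 ≅ 0
degree 2: 4−0−4 = 0 → Ȟ^2 ≅ 0


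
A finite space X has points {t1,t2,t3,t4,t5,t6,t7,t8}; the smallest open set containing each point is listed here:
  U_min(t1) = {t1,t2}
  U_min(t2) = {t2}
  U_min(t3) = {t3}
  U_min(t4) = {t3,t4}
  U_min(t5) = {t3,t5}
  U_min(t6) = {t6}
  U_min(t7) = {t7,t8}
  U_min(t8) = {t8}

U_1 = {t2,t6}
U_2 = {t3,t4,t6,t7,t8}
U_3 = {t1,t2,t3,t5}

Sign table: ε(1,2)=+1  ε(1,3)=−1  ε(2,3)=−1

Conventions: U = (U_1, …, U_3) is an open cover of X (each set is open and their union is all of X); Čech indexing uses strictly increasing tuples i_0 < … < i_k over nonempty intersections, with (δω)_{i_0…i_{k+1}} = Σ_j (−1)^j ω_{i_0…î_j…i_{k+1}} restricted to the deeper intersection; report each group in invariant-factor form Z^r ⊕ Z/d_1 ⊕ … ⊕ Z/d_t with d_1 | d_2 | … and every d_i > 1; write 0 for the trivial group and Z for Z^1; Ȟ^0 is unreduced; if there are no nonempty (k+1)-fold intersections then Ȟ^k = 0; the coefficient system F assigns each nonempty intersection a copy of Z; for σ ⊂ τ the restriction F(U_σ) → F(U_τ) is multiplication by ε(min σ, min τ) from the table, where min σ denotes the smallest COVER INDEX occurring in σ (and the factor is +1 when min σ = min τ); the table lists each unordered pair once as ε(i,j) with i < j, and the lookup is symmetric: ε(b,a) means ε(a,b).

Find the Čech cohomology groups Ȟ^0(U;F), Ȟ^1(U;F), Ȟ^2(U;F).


Ȟ^0 ≅ Z,  Ȟ^1 ≅ Z,  Ȟ^2 ≅ 0

intersection data:
  U12={t6} U13={t2} U23={t3}
C dims 3,3; δ0: rk 2, SNF 1^2
Ȟ^0 = (3 − 2) − 0 = 1, so Ȟ^0 ≅ Z
Ȟ^1 = (3 − 0) − 2 = 1, so Ȟ^1 ≅ Z
Ȟ^2 = (0 − 0) − 0 = 0, so Ȟ^2 ≅ 0


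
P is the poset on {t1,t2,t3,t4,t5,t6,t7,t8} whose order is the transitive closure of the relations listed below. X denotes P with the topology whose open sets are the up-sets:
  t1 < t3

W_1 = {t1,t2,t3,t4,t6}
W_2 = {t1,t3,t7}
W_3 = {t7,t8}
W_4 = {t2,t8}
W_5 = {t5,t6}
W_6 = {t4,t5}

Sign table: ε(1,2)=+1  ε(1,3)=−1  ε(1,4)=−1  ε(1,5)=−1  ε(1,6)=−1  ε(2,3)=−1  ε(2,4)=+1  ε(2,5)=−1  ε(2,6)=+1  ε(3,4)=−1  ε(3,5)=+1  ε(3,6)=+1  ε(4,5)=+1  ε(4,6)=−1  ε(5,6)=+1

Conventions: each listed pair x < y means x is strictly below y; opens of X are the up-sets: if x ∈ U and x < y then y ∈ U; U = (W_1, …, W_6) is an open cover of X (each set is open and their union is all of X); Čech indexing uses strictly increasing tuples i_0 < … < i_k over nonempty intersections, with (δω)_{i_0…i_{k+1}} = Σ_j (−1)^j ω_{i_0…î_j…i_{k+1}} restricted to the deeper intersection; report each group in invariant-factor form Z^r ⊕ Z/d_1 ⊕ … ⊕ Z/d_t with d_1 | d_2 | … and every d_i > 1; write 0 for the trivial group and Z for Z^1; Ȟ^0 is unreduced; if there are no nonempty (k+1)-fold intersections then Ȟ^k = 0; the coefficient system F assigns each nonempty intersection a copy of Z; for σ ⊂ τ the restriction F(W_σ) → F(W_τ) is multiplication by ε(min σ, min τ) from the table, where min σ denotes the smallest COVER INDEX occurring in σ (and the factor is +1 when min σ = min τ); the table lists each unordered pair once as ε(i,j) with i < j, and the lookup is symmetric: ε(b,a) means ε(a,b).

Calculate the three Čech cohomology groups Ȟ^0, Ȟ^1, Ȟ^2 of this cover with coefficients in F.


Ȟ^0 ≅ 0,  Ȟ^1 ≅ Z ⊕ Z/2,  Ȟ^2 ≅ 0

nonempty overlaps:
  W12={t1,t3} W14={t2} W15={t6} W16={t4} W23={t7} W34={t8} W56={t5}
C dims 6,7; δ0: rk 6, SNF 1^5·2
degree 0: 6−6−0 = 0 → Ȟ^0 ≅ 0
degree 1: 7−0−6 = 1 plus torsion [2] → Ȟ^1 ≅ Z ⊕ Z/2
degree 2: 0−0−0 = 0 → Ȟ^2 ≅ 0


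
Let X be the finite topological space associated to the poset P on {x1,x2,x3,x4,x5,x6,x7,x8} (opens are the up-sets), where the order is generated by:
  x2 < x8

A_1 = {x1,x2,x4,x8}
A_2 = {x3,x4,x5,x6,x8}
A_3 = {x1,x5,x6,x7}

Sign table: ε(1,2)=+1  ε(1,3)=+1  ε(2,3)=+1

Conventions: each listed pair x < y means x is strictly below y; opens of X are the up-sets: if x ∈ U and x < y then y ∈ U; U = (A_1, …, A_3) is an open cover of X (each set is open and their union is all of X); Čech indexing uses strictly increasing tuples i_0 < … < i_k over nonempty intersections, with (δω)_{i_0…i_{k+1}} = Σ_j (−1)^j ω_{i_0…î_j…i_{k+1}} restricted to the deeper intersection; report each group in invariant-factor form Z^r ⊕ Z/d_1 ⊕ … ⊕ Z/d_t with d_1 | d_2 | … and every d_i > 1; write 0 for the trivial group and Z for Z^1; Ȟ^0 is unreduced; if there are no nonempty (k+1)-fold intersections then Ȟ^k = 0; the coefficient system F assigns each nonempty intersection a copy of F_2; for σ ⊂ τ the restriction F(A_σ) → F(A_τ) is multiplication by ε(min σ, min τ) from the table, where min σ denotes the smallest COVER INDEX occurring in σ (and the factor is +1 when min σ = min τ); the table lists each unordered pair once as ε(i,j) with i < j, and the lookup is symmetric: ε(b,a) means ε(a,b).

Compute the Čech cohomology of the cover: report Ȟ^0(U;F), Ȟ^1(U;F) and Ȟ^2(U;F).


Ȟ^0 ≅ Z/2; Ȟ^1 ≅ Z/2; Ȟ^2 ≅ 0

cover nerve:
  A12={x4,x8} A13={x1} A23={x5,x6}
C dims 3,3; δ0: rk_F2 2
Ȟ^0: (3−2)−0=1 ⇒ Z/2
Ȟ^1: (3−0)−2=1 ⇒ Z/2
Ȟ^2: (0−0)−0=0 ⇒ 0


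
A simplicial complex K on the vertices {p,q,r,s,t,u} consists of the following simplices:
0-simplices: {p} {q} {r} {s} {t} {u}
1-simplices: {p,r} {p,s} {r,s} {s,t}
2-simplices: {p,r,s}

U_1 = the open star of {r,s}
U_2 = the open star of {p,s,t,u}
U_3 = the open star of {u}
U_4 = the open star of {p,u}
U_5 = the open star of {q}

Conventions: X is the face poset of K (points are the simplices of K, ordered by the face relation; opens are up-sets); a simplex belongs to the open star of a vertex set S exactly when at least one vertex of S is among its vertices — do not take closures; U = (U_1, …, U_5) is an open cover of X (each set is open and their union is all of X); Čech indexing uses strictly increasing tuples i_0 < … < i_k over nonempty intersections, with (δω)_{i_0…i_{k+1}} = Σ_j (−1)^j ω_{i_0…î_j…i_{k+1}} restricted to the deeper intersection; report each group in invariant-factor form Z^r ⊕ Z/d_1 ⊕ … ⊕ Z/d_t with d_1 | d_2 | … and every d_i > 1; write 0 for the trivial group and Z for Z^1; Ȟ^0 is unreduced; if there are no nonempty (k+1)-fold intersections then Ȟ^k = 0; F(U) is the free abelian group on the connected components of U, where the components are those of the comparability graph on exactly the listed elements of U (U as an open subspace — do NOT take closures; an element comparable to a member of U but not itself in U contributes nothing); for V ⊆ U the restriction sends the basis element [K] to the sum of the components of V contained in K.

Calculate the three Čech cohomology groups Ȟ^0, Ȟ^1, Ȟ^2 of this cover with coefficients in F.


Ȟ^0 = Z^3, Ȟ^1 = 0, Ȟ^2 = 0

cover nerve:
  U1={{r},{s},{p,r},{p,s},{r,s},{s,t},{p,r,s}} U2={{p},{s},{t},{u},{p,r},{p,s},{r,s},{s,t},{p,r,s}} U3={{u}} U4={{p},{u},{p,r},{p,s},{p,r,s}} U5={{q}}
  U12={{s},{p,r},{p,s},{r,s},{s,t},{p,r,s}} U14={{p,r},{p,s},{p,r,s}} U23={{u}} U24={{p},{u},{p,r},{p,s},{p,r,s}} U34={{u}}
  U124={{p,r},{p,s},{p,r,s}} U234={{u}}
components per intersection:
  U1: {{r},{s},{p,r},{p,s},{r,s},{s,t},{p,r,s}}
  U2: {{p},{s},{t},{p,r},{p,s},{r,s},{s,t},{p,r,s}} {{u}}
  U3: {{u}}
  U4: {{p},{p,r},{p,s},{p,r,s}} {{u}}
  U5: {{q}}
  U12: {{s},{p,r},{p,s},{r,s},{s,t},{p,r,s}}
  U14: {{p,r},{p,s},{p,r,s}}
  U23: {{u}}
  U24: {{p},{p,r},{p,s},{p,r,s}} {{u}}
  U34: {{u}}
  U124: {{p,r},{p,s},{p,r,s}}
  U234: {{u}}
C dims 7,6,2; δ0: rk 4, SNF 1^4; δ1: rk 2, SNF 1^2
Ȟ^0: (7−4)−0=3 ⇒ Z^3
Ȟ^1: (6−2)−4=0 ⇒ 0
Ȟ^2: (2−0)−2=0 ⇒ 0


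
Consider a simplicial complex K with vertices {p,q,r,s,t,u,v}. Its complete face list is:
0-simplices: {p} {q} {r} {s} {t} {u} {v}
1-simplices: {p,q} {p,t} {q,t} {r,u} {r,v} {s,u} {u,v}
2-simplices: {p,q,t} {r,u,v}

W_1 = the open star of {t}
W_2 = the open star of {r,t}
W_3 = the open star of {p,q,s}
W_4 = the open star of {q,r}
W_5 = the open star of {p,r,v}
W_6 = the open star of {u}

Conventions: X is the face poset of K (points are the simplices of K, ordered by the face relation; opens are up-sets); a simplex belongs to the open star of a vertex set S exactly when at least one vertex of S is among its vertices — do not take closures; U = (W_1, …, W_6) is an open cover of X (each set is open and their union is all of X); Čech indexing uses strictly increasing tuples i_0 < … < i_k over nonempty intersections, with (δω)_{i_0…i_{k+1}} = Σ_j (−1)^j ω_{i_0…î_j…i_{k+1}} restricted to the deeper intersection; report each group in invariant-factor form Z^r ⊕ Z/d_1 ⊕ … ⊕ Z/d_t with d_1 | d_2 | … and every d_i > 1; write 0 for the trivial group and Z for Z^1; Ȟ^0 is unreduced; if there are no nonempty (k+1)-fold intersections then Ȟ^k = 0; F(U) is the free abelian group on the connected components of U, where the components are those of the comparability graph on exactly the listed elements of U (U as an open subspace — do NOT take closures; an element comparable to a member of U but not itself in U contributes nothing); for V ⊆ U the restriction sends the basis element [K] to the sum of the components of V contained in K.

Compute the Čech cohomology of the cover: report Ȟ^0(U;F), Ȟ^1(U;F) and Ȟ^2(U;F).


nonempty overlaps:
  W1={{t},{p,t},{q,t},{p,q,t}} W2={{r},{t},{p,t},{q,t},{r,u},{r,v},{p,q,t},{r,u,v}} W3={{p},{q},{s},{p,q},{p,t},{q,t},{s,u},{p,q,t}} W4={{q},{r},{p,q},{q,t},{r,u},{r,v},{p,q,t},{r,u,v}} W5={{p},{r},{v},{p,q},{p,t},{r,u},{r,v},{u,v},{p,q,t},{r,u,v}} W6={{u},{r,u},{s,u},{u,v},{r,u,v}}
  W12={{t},{p,t},{q,t},{p,q,t}} W13={{p,t},{q,t},{p,q,t}} W14={{q,t},{p,q,t}} W15={{p,t},{p,q,t}} W23={{p,t},{q,t},{p,q,t}} W24={{r},{q,t},{r,u},{r,v},{p,q,t},{r,u,v}} W25={{r},{p,t},{r,u},{r,v},{p,q,t},{r,u,v}} W26={{r,u},{r,u,v}} W34={{q},{p,q},{q,t},{p,q,t}} W35={{p},{p,q},{p,t},{p,q,t}} W36={{s,u}} W45={{r},{p,q},{r,u},{r,v},{p,q,t},{r,u,v}} W46={{r,u},{r,u,v}} W56={{r,u},{u,v},{r,u,v}}
  W123={{p,t},{q,t},{p,q,t}} W124={{q,t},{p,q,t}} W125={{p,t},{p,q,t}} W134={{q,t},{p,q,t}} W135={{p,t},{p,q,t}} W145={{p,q,t}} W234={{q,t},{p,q,t}} W235={{p,t},{p,q,t}} W245={{r},{r,u},{r,v},{p,q,t},{r,u,v}} W246={{r,u},{r,u,v}} W256={{r,u},{r,u,v}} W345={{p,q},{p,q,t}} W456={{r,u},{r,u,v}}
  W1234={{q,t},{p,q,t}} W1235={{p,t},{p,q,t}} W1245={{p,q,t}} W1345={{p,q,t}} W2345={{p,q,t}} W2456={{r,u},{r,u,v}}
  W12345={{p,q,t}}
components per intersection:
  W1: {{t},{p,t},{q,t},{p,q,t}}
  W2: {{r},{r,u},{r,v},{r,u,v}} {{t},{p,t},{q,t},{p,q,t}}
  W3: {{p},{q},{p,q},{p,t},{q,t},{p,q,t}} {{s},{s,u}}
  W4: {{q},{p,q},{q,t},{p,q,t}} {{r},{r,u},{r,v},{r,u,v}}
  W5: {{p},{p,q},{p,t},{p,q,t}} {{r},{v},{r,u},{r,v},{u,v},{r,u,v}}
  W6: {{u},{r,u},{s,u},{u,v},{r,u,v}}
  W12: {{t},{p,t},{q,t},{p,q,t}}
  W13: {{p,t},{q,t},{p,q,t}}
  W14: {{q,t},{p,q,t}}
  W15: {{p,t},{p,q,t}}
  W23: {{p,t},{q,t},{p,q,t}}
  W24: {{r},{r,u},{r,v},{r,u,v}} {{q,t},{p,q,t}}
  W25: {{r},{r,u},{r,v},{r,u,v}} {{p,t},{p,q,t}}
  W26: {{r,u},{r,u,v}}
  W34: {{q},{p,q},{q,t},{p,q,t}}
  W35: {{p},{p,q},{p,t},{p,q,t}}
  W36: {{s,u}}
  W45: {{r},{r,u},{r,v},{r,u,v}} {{p,q},{p,q,t}}
  W46: {{r,u},{r,u,v}}
  W56: {{r,u},{u,v},{r,u,v}}
  W123: {{p,t},{q,t},{p,q,t}}
  W124: {{q,t},{p,q,t}}
  W125: {{p,t},{p,q,t}}
  W134: {{q,t},{p,q,t}}
  W135: {{p,t},{p,q,t}}
  W145: {{p,q,t}}
  W234: {{q,t},{p,q,t}}
  W235: {{p,t},{p,q,t}}
  W245: {{r},{r,u},{r,v},{r,u,v}} {{p,q,t}}
  W246: {{r,u},{r,u,v}}
  W256: {{r,u},{r,u,v}}
  W345: {{p,q},{p,q,t}}
  W456: {{r,u},{r,u,v}}
  W1234: {{q,t},{p,q,t}}
  W1235: {{p,t},{p,q,t}}
  W1245: {{p,q,t}}
  W1345: {{p,q,t}}
  W2345: {{p,q,t}}
  W2456: {{r,u},{r,u,v}}
  W12345: {{p,q,t}}
C dims 10,17,14,6; δ0: rk 8, SNF 1^8; δ1: rk 9, SNF 1^9; δ2: rk 5, SNF 1^5
degree 0: 10−8−0 = 2 → Ȟ^0 ≅ Z^2
degree 1: 17−9−8 = 0 → Ȟ^1 ≅ 0
degree 2: 14−5−9 = 0 → Ȟ^2 ≅ 0

Ȟ^0 ≅ Z^2,  Ȟ^1 ≅ 0,  Ȟ^2 ≅ 0


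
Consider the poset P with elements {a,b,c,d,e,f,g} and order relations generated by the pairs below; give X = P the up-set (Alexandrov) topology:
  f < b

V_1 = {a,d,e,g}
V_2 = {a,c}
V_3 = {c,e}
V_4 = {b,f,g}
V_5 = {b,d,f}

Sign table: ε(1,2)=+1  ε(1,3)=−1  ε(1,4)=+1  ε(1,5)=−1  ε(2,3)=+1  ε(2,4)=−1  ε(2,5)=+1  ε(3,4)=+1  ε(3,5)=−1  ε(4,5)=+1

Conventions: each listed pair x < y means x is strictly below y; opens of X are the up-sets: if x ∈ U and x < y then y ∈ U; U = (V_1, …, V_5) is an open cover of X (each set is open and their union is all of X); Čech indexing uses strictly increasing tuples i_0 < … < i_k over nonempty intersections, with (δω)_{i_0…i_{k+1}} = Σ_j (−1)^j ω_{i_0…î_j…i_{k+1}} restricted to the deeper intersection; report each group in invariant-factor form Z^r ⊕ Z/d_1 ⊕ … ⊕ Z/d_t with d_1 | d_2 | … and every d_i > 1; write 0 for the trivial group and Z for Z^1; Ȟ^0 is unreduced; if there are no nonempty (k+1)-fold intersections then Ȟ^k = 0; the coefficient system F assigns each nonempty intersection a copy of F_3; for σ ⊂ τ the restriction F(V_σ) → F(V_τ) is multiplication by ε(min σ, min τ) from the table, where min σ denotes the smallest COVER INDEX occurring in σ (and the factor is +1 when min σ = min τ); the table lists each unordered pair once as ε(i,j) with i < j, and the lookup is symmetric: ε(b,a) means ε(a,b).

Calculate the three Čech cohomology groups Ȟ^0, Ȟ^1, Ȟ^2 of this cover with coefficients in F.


Ȟ^0 = 0, Ȟ^1 = Z/3, Ȟ^2 = 0

nonempty intersections:
  V12={a} V13={e} V14={g} V15={d} V23={c} V45={b,f}
C dims 5,6; δ0: rk_F3 5
Ȟ^0: (5−5)−0=0 ⇒ 0
Ȟ^1: (6−0)−5=1 ⇒ Z/3
Ȟ^2: (0−0)−0=0 ⇒ 0


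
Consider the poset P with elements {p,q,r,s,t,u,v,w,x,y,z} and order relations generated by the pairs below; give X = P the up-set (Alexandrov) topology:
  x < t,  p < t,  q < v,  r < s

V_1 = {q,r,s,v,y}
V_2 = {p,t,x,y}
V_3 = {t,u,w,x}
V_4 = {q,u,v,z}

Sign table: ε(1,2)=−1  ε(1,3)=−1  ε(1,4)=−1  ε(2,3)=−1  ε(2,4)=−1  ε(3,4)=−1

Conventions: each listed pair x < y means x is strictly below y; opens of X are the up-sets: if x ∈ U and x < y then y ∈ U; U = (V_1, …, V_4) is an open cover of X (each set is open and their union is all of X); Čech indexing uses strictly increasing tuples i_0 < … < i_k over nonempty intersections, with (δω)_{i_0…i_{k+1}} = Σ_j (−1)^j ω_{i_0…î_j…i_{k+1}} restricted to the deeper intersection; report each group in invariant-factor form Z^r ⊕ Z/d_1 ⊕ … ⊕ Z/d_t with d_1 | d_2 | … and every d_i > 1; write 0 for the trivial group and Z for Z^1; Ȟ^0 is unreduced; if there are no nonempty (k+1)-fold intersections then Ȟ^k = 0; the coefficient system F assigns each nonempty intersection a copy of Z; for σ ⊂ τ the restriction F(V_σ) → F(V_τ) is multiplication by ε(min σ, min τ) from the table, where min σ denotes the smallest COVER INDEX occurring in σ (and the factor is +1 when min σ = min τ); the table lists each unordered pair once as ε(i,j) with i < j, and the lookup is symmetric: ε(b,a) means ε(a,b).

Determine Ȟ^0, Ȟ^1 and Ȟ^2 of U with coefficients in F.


Ȟ^0 = Z,  Ȟ^1 = Z,  Ȟ^2 = 0

nonempty overlaps:
  V12={y} V14={q,v} V23={t,x} V34={u}
C dims 4,4; δ0: rk 3, SNF 1^3
degree 0: 4−3−0 = 1 → Ȟ^0 ≅ Z
degree 1: 4−0−3 = 1 → Ȟ^1 ≅ Z
degree 2: 0−0−0 = 0 → Ȟ^2 ≅ 0


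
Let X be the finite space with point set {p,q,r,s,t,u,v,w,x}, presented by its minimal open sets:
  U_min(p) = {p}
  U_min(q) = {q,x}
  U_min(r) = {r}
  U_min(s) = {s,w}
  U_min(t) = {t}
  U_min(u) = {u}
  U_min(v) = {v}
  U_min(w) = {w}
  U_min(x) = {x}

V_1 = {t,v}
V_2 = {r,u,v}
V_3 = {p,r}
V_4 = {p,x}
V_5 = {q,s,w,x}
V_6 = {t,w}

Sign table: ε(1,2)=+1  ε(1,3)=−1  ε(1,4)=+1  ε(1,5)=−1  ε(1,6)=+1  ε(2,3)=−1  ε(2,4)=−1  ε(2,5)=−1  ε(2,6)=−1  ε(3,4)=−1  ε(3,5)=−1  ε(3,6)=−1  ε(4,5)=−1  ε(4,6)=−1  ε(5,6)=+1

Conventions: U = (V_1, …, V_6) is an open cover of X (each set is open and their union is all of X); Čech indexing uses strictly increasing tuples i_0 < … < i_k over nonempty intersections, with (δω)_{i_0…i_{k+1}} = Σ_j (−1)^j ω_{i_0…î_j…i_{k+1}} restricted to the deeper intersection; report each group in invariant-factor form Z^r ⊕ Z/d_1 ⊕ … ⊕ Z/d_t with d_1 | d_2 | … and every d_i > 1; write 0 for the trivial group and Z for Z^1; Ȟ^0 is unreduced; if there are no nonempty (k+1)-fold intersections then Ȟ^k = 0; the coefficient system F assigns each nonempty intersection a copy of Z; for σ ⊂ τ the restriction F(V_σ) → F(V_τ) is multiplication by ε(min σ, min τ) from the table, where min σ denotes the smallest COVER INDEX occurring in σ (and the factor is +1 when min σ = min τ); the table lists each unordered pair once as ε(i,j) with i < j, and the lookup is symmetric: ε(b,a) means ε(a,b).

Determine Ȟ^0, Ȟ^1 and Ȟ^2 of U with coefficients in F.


nerve of the cover:
  V12={v} V16={t} V23={r} V34={p} V45={x} V56={w}
C dims 6,6; δ0: rk 6, SNF 1^5·2
Ȟ^0 = (6 − 6) − 0 = 0, so Ȟ^0 ≅ 0
Ȟ^1 = (6 − 0) − 6 = 0 plus torsion [2], so Ȟ^1 ≅ Z/2
Ȟ^2 = (0 − 0) − 0 = 0, so Ȟ^2 ≅ 0

Ȟ^0(U;F) ≅ 0; Ȟ^1(U;F) ≅ Z/2; Ȟ^2(U;F) ≅ 0


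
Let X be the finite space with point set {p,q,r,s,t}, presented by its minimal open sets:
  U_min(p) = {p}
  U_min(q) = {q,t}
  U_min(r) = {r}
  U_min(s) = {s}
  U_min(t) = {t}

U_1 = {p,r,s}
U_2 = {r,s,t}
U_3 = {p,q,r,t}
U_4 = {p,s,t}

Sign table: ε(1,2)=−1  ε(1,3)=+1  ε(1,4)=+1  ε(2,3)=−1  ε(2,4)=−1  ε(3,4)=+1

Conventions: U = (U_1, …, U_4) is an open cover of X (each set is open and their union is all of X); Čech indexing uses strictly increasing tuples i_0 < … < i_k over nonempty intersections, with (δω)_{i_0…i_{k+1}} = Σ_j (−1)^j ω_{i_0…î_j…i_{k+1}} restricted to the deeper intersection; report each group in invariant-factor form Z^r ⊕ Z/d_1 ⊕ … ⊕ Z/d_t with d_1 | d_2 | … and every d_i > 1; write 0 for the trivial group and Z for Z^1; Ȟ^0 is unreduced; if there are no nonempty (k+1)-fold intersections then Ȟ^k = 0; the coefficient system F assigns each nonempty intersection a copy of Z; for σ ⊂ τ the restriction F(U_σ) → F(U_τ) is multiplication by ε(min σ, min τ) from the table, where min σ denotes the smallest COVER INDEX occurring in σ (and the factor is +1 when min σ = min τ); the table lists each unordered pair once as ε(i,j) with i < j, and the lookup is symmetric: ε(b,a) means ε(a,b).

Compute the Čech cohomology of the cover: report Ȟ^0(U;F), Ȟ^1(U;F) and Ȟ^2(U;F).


Ȟ^0 = Z, Ȟ^1 = 0, Ȟ^2 = Z

nonempty overlaps:
  U12={r,s} U13={p,r} U14={p,s} U23={r,t} U24={s,t} U34={p,t}
  U123={r} U124={s} U134={p} U234={t}
C dims 4,6,4; δ0: rk 3, SNF 1^3; δ1: rk 3, SNF 1^3
degree 0: 4−3−0 = 1 → Ȟ^0 ≅ Z
degree 1: 6−3−3 = 0 → Ȟ^1 ≅ 0
degree 2: 4−0−3 = 1 → Ȟ^2 ≅ Z


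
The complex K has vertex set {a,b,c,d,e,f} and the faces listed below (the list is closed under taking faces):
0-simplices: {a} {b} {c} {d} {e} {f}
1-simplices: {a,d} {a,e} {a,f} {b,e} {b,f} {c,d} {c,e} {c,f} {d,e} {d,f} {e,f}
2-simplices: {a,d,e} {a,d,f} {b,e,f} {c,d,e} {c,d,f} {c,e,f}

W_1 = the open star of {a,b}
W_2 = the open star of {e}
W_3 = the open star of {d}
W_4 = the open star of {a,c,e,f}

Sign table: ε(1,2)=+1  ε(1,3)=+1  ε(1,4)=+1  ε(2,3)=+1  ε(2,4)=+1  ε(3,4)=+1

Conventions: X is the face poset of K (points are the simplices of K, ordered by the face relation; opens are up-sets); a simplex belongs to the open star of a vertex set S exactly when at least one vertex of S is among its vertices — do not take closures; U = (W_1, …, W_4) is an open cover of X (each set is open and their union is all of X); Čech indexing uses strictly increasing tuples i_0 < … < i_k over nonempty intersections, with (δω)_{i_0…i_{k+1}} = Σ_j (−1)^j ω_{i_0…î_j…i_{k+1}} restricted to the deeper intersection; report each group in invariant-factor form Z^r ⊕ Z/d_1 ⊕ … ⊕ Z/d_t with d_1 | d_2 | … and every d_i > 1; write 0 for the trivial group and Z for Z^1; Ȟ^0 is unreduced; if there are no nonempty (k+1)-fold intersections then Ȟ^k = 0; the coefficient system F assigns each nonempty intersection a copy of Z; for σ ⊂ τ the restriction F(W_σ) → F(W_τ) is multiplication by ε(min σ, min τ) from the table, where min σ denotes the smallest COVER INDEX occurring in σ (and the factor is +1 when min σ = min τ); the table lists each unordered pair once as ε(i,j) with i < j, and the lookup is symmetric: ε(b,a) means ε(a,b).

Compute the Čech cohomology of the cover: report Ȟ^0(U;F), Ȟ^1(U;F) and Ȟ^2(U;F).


Ȟ^0(U;F) ≅ Z,  Ȟ^1(U;F) ≅ 0,  Ȟ^2(U;F) ≅ 0

nonempty overlaps:
  W1={{a},{b},{a,d},{a,e},{a,f},{b,e},{b,f},{a,d,e},{a,d,f},{b,e,f}} W2={{e},{a,e},{b,e},{c,e},{d,e},{e,f},{a,d,e},{b,e,f},{c,d,e},{c,e,f}} W3={{d},{a,d},{c,d},{d,e},{d,f},{a,d,e},{a,d,f},{c,d,e},{c,d,f}} W4={{a},{c},{e},{f},{a,d},{a,e},{a,f},{b,e},{b,f},{c,d},{c,e},{c,f},{d,e},{d,f},{e,f},{a,d,e},{a,d,f},{b,e,f},{c,d,e},{c,d,f},{c,e,f}}
  W12={{a,e},{b,e},{a,d,e},{b,e,f}} W13={{a,d},{a,d,e},{a,d,f}} W14={{a},{a,d},{a,e},{a,f},{b,e},{b,f},{a,d,e},{a,d,f},{b,e,f}} W23={{d,e},{a,d,e},{c,d,e}} W24={{e},{a,e},{b,e},{c,e},{d,e},{e,f},{a,d,e},{b,e,f},{c,d,e},{c,e,f}} W34={{a,d},{c,d},{d,e},{d,f},{a,d,e},{a,d,f},{c,d,e},{c,d,f}}
  W123={{a,d,e}} W124={{a,e},{b,e},{a,d,e},{b,e,f}} W134={{a,d},{a,d,e},{a,d,f}} W234={{d,e},{a,d,e},{c,d,e}}
  W1234={{a,d,e}}
C dims 4,6,4,1; δ0: rk 3, SNF 1^3; δ1: rk 3, SNF 1^3; δ2: rk 1, SNF 1^1
degree 0: 4−3−0 = 1 → Ȟ^0 ≅ Z
degree 1: 6−3−3 = 0 → Ȟ^1 ≅ 0
degree 2: 4−1−3 = 0 → Ȟ^2 ≅ 0


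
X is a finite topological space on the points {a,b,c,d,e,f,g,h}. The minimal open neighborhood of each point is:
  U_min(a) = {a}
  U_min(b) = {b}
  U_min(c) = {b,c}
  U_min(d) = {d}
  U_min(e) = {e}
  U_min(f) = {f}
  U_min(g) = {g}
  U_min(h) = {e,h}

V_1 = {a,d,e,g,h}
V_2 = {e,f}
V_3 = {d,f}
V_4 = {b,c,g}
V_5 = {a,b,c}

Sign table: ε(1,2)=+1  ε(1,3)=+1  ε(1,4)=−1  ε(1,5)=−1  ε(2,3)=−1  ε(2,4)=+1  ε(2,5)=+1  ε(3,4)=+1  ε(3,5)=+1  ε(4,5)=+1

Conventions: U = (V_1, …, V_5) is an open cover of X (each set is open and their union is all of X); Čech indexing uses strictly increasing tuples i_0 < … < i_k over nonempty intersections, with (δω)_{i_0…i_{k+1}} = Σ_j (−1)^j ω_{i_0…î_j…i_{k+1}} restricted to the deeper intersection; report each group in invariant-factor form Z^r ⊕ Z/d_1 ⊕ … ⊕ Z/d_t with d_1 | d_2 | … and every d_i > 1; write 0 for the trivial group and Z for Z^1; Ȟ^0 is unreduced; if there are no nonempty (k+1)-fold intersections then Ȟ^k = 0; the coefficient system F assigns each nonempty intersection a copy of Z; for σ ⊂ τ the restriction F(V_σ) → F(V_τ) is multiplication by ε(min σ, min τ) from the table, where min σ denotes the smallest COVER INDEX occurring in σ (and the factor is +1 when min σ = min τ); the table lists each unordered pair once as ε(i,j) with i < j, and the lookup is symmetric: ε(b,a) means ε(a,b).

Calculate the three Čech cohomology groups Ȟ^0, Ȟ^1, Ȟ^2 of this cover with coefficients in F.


Ȟ^0 ≅ 0; Ȟ^1 ≅ Z ⊕ Z/2; Ȟ^2 ≅ 0

intersection data:
  V12={e} V13={d} V14={g} V15={a} V23={f} V45={b,c}
C dims 5,6; δ0: rk 5, SNF 1^4·2
Ȟ^0 = (5 − 5) − 0 = 0, so Ȟ^0 ≅ 0
Ȟ^1 = (6 − 0) − 5 = 1 plus torsion [2], so Ȟ^1 ≅ Z ⊕ Z/2
Ȟ^2 = (0 − 0) − 0 = 0, so Ȟ^2 ≅ 0


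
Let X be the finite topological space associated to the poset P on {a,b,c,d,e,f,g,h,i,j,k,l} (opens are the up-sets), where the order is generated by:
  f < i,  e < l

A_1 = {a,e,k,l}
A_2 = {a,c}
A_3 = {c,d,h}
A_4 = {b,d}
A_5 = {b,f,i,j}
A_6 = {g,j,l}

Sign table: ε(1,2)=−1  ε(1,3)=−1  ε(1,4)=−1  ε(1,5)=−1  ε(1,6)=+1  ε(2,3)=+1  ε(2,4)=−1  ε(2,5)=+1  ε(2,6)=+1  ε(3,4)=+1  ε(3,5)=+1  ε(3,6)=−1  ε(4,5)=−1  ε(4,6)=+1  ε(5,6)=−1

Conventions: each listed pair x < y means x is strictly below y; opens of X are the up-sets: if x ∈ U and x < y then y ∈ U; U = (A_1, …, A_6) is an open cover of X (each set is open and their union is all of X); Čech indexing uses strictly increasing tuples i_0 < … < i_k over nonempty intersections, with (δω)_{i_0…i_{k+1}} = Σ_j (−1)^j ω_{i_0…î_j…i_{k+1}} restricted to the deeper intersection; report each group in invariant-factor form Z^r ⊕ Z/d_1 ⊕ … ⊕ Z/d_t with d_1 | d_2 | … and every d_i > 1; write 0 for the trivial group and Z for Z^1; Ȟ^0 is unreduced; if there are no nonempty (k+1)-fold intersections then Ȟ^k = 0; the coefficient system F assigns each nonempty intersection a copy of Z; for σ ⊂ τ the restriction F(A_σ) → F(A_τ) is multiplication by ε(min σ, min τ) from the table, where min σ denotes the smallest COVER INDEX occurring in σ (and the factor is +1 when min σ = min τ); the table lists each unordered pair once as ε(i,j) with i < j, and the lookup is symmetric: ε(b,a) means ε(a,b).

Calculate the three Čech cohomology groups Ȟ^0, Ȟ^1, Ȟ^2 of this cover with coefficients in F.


Ȟ^0 = 0; Ȟ^1 = Z/2; Ȟ^2 = 0

nerve simplices:
  A12={a} A16={l} A23={c} A34={d} A45={b} A56={j}
C dims 6,6; δ0: rk 6, SNF 1^5·2
degree 0: 6−6−0 = 0 → Ȟ^0 ≅ 0
degree 1: 6−0−6 = 0 plus torsion [2] → Ȟ^1 ≅ Z/2
degree 2: 0−0−0 = 0 → Ȟ^2 ≅ 0


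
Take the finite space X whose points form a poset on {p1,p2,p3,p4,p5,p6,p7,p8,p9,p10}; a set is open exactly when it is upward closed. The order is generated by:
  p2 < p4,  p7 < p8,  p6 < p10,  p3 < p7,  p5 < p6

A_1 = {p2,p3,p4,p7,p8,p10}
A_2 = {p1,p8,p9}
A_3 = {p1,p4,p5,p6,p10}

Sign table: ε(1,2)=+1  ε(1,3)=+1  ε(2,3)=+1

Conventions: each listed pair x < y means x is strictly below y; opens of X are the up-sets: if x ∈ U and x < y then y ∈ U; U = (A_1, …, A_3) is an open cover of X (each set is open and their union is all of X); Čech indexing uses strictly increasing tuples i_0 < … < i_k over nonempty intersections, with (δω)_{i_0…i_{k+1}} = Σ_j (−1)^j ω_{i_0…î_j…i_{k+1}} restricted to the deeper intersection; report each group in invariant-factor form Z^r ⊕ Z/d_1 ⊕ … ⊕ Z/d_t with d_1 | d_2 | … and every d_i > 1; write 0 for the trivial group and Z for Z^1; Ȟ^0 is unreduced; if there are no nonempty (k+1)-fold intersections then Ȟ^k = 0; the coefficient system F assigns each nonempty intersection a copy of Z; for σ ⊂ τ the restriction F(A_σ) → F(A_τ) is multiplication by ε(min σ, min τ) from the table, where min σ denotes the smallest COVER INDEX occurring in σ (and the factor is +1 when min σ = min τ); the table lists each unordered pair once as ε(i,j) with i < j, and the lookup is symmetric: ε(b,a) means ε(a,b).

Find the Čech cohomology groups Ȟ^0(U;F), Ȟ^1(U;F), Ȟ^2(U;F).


Ȟ^0(U;F) ≅ Z, Ȟ^1(U;F) ≅ Z, Ȟ^2(U;F) ≅ 0

nonempty intersections:
  A12={p8} A13={p4,p10} A23={p1}
C dims 3,3; δ0: rk 2, SNF 1^2
Ȟ^0: (3−2)−0=1 ⇒ Z
Ȟ^1: (3−0)−2=1 ⇒ Z
Ȟ^2: (0−0)−0=0 ⇒ 0


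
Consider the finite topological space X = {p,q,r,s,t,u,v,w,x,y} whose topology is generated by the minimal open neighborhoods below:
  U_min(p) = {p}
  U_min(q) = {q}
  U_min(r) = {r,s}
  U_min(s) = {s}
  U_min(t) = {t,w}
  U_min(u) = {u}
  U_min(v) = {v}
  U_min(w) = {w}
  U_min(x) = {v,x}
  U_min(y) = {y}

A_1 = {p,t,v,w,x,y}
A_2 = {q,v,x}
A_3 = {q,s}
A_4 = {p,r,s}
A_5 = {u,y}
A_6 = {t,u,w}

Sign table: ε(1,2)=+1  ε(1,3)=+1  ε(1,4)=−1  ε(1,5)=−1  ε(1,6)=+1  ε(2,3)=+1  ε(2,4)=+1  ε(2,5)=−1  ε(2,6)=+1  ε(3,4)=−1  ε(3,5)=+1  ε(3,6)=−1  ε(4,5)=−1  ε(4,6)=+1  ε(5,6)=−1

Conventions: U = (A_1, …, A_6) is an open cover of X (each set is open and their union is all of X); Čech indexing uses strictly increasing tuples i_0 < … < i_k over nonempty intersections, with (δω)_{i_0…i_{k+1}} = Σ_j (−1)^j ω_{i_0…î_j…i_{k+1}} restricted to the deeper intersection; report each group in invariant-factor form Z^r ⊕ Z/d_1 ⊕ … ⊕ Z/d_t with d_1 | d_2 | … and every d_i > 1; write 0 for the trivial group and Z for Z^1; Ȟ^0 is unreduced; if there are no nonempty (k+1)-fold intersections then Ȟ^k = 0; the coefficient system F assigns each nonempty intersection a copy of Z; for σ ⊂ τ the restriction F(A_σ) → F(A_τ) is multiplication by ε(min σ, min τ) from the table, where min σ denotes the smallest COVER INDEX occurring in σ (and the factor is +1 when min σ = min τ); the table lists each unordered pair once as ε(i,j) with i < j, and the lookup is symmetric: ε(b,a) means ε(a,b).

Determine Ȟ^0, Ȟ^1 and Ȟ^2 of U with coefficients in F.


nerve simplices:
  A12={v,x} A14={p} A15={y} A16={t,w} A23={q} A34={s} A56={u}
C dims 6,7; δ0: rk 5, SNF 1^5
degree 0: 6−5−0 = 1 → Ȟ^0 ≅ Z
degree 1: 7−0−5 = 2 → Ȟ^1 ≅ Z^2
degree 2: 0−0−0 = 0 → Ȟ^2 ≅ 0

Ȟ^0(U;F) ≅ Z, Ȟ^1(U;F) ≅ Z^2 and Ȟ^2(U;F) ≅ 0


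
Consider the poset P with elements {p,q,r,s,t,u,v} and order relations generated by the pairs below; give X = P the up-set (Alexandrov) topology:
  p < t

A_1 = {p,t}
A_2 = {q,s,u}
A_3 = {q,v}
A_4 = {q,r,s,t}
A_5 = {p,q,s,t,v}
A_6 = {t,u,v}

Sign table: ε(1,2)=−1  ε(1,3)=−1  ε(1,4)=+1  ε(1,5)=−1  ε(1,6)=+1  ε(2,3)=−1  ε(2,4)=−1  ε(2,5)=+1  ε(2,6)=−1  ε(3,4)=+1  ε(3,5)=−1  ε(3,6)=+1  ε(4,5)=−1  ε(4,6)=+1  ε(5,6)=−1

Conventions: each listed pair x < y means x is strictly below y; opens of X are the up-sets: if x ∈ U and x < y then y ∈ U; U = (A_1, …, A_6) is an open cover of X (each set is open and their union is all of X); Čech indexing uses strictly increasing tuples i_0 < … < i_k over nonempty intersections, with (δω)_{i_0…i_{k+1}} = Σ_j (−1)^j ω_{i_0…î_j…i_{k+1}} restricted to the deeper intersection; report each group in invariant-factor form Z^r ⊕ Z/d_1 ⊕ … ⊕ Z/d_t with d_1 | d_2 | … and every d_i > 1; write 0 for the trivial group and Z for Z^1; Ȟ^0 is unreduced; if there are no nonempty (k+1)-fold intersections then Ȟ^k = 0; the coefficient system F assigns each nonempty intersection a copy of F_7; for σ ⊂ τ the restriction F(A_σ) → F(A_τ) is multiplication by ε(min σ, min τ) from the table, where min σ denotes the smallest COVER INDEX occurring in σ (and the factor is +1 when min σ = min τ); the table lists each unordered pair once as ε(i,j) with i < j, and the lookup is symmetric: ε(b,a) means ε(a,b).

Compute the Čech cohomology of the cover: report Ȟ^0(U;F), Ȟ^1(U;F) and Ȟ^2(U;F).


nerve simplices:
  A14={t} A15={p,t} A16={t} A23={q} A24={q,s} A25={q,s} A26={u} A34={q} A35={q,v} A36={v} A45={q,s,t} A46={t} A56={t,v}
  A145={t} A146={t} A156={t} A234={q} A235={q} A245={q,s} A345={q} A356={v} A456={t}
  A1456={t} A2345={q}
C dims 6,13,9,2; δ0: rk_F7 5; δ1: rk_F7 7; δ2: rk_F7 2
degree 0: 6−5−0 = 1 → Ȟ^0 ≅ Z/7
degree 1: 13−7−5 = 1 → Ȟ^1 ≅ Z/7
degree 2: 9−2−7 = 0 → Ȟ^2 ≅ 0

Ȟ^0 ≅ Z/7, Ȟ^1 ≅ Z/7 and Ȟ^2 ≅ 0


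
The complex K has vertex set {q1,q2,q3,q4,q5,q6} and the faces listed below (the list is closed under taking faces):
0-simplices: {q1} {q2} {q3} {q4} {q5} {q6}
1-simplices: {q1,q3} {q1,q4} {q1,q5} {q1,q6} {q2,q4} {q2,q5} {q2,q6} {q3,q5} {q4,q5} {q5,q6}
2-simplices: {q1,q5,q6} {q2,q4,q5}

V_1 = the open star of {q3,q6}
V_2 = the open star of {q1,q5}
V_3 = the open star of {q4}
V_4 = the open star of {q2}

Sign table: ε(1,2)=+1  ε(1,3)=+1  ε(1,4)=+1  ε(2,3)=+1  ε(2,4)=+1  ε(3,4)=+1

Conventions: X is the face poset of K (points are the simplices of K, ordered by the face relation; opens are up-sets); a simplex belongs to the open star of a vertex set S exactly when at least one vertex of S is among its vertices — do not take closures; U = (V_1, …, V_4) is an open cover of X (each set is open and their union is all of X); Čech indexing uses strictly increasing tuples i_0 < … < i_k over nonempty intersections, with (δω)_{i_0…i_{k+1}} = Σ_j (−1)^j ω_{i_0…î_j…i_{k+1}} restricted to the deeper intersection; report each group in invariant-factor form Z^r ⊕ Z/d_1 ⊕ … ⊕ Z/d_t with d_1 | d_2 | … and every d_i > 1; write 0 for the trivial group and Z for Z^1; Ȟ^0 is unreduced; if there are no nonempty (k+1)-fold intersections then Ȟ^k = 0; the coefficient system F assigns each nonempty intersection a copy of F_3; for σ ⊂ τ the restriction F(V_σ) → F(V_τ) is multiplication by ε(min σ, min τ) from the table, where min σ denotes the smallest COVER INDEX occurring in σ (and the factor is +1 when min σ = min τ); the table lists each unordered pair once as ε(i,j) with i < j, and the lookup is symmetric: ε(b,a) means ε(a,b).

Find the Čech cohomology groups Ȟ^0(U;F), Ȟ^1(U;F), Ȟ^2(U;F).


Ȟ^0(U;F) ≅ Z/3; Ȟ^1(U;F) ≅ Z/3; Ȟ^2(U;F) ≅ 0

cover nerve:
  V1={{q3},{q6},{q1,q3},{q1,q6},{q2,q6},{q3,q5},{q5,q6},{q1,q5,q6}} V2={{q1},{q5},{q1,q3},{q1,q4},{q1,q5},{q1,q6},{q2,q5},{q3,q5},{q4,q5},{q5,q6},{q1,q5,q6},{q2,q4,q5}} V3={{q4},{q1,q4},{q2,q4},{q4,q5},{q2,q4,q5}} V4={{q2},{q2,q4},{q2,q5},{q2,q6},{q2,q4,q5}}
  V12={{q1,q3},{q1,q6},{q3,q5},{q5,q6},{q1,q5,q6}} V14={{q2,q6}} V23={{q1,q4},{q4,q5},{q2,q4,q5}} V24={{q2,q5},{q2,q4,q5}} V34={{q2,q4},{q2,q4,q5}}
  V234={{q2,q4,q5}}
C dims 4,5,1; δ0: rk_F3 3; δ1: rk_F3 1
Ȟ^0: (4−3)−0=1 ⇒ Z/3
Ȟ^1: (5−1)−3=1 ⇒ Z/3
Ȟ^2: (1−0)−1=0 ⇒ 0


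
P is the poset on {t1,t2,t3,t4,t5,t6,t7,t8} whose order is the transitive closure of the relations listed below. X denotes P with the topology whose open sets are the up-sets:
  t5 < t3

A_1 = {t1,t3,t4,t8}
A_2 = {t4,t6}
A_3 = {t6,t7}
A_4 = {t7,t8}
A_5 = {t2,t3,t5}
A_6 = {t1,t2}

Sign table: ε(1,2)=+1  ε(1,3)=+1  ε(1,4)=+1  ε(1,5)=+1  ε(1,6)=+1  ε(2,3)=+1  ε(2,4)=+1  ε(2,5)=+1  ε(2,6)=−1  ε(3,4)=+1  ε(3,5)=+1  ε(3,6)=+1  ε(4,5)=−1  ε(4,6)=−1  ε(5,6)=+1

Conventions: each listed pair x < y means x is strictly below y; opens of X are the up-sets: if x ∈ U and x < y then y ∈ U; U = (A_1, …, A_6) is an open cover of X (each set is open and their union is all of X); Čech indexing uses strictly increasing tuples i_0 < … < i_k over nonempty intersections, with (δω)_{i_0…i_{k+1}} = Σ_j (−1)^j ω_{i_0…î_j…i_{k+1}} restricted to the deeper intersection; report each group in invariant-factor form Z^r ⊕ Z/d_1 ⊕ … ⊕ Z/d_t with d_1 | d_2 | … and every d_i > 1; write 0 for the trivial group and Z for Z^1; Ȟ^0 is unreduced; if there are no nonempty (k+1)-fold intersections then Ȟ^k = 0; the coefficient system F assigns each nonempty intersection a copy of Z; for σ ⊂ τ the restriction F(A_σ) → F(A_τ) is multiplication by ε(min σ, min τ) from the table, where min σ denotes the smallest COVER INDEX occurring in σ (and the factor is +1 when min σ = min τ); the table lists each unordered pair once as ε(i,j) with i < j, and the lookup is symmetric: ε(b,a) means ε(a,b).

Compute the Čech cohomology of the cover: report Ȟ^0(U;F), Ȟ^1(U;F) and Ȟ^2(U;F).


nonempty intersections:
  A12={t4} A14={t8} A15={t3} A16={t1} A23={t6} A34={t7} A56={t2}
C dims 6,7; δ0: rk 5, SNF 1^5
Ȟ^0: (6−5)−0=1 ⇒ Z
Ȟ^1: (7−0)−5=2 ⇒ Z^2
Ȟ^2: (0−0)−0=0 ⇒ 0

Ȟ^0 ≅ Z; Ȟ^1 ≅ Z^2; Ȟ^2 ≅ 0


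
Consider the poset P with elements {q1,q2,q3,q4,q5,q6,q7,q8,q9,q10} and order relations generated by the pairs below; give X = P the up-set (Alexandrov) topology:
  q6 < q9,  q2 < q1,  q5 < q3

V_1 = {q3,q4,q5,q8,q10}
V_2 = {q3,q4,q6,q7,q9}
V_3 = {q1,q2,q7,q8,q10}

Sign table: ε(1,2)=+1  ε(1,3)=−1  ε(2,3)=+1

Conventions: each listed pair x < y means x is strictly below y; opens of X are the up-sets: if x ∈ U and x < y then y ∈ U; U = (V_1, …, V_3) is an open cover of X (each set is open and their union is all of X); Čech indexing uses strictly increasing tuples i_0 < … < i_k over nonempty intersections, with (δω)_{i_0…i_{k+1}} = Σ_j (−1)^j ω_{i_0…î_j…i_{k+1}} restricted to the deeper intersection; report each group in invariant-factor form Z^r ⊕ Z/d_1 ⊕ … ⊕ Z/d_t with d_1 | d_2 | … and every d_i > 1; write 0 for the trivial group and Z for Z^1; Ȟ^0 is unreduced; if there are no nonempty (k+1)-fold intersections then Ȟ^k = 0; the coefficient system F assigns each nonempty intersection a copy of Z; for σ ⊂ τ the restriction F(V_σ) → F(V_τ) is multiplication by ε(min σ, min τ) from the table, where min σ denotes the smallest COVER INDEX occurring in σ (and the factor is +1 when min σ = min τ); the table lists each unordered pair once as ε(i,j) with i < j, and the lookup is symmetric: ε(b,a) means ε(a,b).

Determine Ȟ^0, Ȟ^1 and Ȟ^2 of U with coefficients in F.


Ȟ^0 = 0; Ȟ^1 = Z/2; Ȟ^2 = 0

nerve simplices:
  V12={q3,q4} V13={q8,q10} V23={q7}
C dims 3,3; δ0: rk 3, SNF 1^2·2
degree 0: 3−3−0 = 0 → Ȟ^0 ≅ 0
degree 1: 3−0−3 = 0 plus torsion [2] → Ȟ^1 ≅ Z/2
degree 2: 0−0−0 = 0 → Ȟ^2 ≅ 0


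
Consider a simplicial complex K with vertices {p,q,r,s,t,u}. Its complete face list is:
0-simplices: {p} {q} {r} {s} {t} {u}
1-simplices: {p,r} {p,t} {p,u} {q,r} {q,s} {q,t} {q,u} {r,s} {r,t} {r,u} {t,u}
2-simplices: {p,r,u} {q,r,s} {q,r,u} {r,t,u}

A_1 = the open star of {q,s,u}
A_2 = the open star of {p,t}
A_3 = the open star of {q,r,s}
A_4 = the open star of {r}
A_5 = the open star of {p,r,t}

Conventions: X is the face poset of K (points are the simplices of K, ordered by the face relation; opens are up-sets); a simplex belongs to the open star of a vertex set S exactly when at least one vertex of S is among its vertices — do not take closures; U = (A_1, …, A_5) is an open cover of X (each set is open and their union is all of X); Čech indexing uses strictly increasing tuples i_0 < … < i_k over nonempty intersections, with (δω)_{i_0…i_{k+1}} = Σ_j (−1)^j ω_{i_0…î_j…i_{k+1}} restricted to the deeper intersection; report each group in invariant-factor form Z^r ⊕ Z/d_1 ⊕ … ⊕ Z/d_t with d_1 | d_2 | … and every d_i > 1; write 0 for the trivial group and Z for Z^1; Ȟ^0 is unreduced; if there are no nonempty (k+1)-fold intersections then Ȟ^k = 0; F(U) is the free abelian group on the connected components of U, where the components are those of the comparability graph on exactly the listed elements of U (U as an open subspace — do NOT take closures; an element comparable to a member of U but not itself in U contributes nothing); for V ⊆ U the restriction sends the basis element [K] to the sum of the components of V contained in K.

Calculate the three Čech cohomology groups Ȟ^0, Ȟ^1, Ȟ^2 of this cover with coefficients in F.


Ȟ^0(U;F) ≅ Z, Ȟ^1(U;F) ≅ Z, Ȟ^2(U;F) ≅ 0

nerve of the cover:
  A1={{q},{s},{u},{p,u},{q,r},{q,s},{q,t},{q,u},{r,s},{r,u},{t,u},{p,r,u},{q,r,s},{q,r,u},{r,t,u}} A2={{p},{t},{p,r},{p,t},{p,u},{q,t},{r,t},{t,u},{p,r,u},{r,t,u}} A3={{q},{r},{s},{p,r},{q,r},{q,s},{q,t},{q,u},{r,s},{r,t},{r,u},{p,r,u},{q,r,s},{q,r,u},{r,t,u}} A4={{r},{p,r},{q,r},{r,s},{r,t},{r,u},{p,r,u},{q,r,s},{q,r,u},{r,t,u}} A5={{p},{r},{t},{p,r},{p,t},{p,u},{q,r},{q,t},{r,s},{r,t},{r,u},{t,u},{p,r,u},{q,r,s},{q,r,u},{r,t,u}}
  A12={{p,u},{q,t},{t,u},{p,r,u},{r,t,u}} A13={{q},{s},{q,r},{q,s},{q,t},{q,u},{r,s},{r,u},{p,r,u},{q,r,s},{q,r,u},{r,t,u}} A14={{q,r},{r,s},{r,u},{p,r,u},{q,r,s},{q,r,u},{r,t,u}} A15={{p,u},{q,r},{q,t},{r,s},{r,u},{t,u},{p,r,u},{q,r,s},{q,r,u},{r,t,u}} A23={{p,r},{q,t},{r,t},{p,r,u},{r,t,u}} A24={{p,r},{r,t},{p,r,u},{r,t,u}} A25={{p},{t},{p,r},{p,t},{p,u},{q,t},{r,t},{t,u},{p,r,u},{r,t,u}} A34={{r},{p,r},{q,r},{r,s},{r,t},{r,u},{p,r,u},{q,r,s},{q,r,u},{r,t,u}} A35={{r},{p,r},{q,r},{q,t},{r,s},{r,t},{r,u},{p,r,u},{q,r,s},{q,r,u},{r,t,u}} A45={{r},{p,r},{q,r},{r,s},{r,t},{r,u},{p,r,u},{q,r,s},{q,r,u},{r,t,u}}
  A123={{q,t},{p,r,u},{r,t,u}} A124={{p,r,u},{r,t,u}} A125={{p,u},{q,t},{t,u},{p,r,u},{r,t,u}} A134={{q,r},{r,s},{r,u},{p,r,u},{q,r,s},{q,r,u},{r,t,u}} A135={{q,r},{q,t},{r,s},{r,u},{p,r,u},{q,r,s},{q,r,u},{r,t,u}} A145={{q,r},{r,s},{r,u},{p,r,u},{q,r,s},{q,r,u},{r,t,u}} A234={{p,r},{r,t},{p,r,u},{r,t,u}} A235={{p,r},{q,t},{r,t},{p,r,u},{r,t,u}} A245={{p,r},{r,t},{p,r,u},{r,t,u}} A345={{r},{p,r},{q,r},{r,s},{r,t},{r,u},{p,r,u},{q,r,s},{q,r,u},{r,t,u}}
  A1234={{p,r,u},{r,t,u}} A1235={{q,t},{p,r,u},{r,t,u}} A1245={{p,r,u},{r,t,u}} A1345={{q,r},{r,s},{r,u},{p,r,u},{q,r,s},{q,r,u},{r,t,u}} A2345={{p,r},{r,t},{p,r,u},{r,t,u}}
  A12345={{p,r,u},{r,t,u}}
components per intersection:
  A1: {{q},{s},{u},{p,u},{q,r},{q,s},{q,t},{q,u},{r,s},{r,u},{t,u},{p,r,u},{q,r,s},{q,r,u},{r,t,u}}
  A2: {{p},{t},{p,r},{p,t},{p,u},{q,t},{r,t},{t,u},{p,r,u},{r,t,u}}
  A3: {{q},{r},{s},{p,r},{q,r},{q,s},{q,t},{q,u},{r,s},{r,t},{r,u},{p,r,u},{q,r,s},{q,r,u},{r,t,u}}
  A4: {{r},{p,r},{q,r},{r,s},{r,t},{r,u},{p,r,u},{q,r,s},{q,r,u},{r,t,u}}
  A5: {{p},{r},{t},{p,r},{p,t},{p,u},{q,r},{q,t},{r,s},{r,t},{r,u},{t,u},{p,r,u},{q,r,s},{q,r,u},{r,t,u}}
  A12: {{p,u},{p,r,u}} {{q,t}} {{t,u},{r,t,u}}
  A13: {{q},{s},{q,r},{q,s},{q,t},{q,u},{r,s},{r,u},{p,r,u},{q,r,s},{q,r,u},{r,t,u}}
  A14: {{q,r},{r,s},{r,u},{p,r,u},{q,r,s},{q,r,u},{r,t,u}}
  A15: {{p,u},{q,r},{r,s},{r,u},{t,u},{p,r,u},{q,r,s},{q,r,u},{r,t,u}} {{q,t}}
  A23: {{p,r},{p,r,u}} {{q,t}} {{r,t},{r,t,u}}
  A24: {{p,r},{p,r,u}} {{r,t},{r,t,u}}
  A25: {{p},{t},{p,r},{p,t},{p,u},{q,t},{r,t},{t,u},{p,r,u},{r,t,u}}
  A34: {{r},{p,r},{q,r},{r,s},{r,t},{r,u},{p,r,u},{q,r,s},{q,r,u},{r,t,u}}
  A35: {{r},{p,r},{q,r},{r,s},{r,t},{r,u},{p,r,u},{q,r,s},{q,r,u},{r,t,u}} {{q,t}}
  A45: {{r},{p,r},{q,r},{r,s},{r,t},{r,u},{p,r,u},{q,r,s},{q,r,u},{r,t,u}}
  A123: {{q,t}} {{p,r,u}} {{r,t,u}}
  A124: {{p,r,u}} {{r,t,u}}
  A125: {{p,u},{p,r,u}} {{q,t}} {{t,u},{r,t,u}}
  A134: {{q,r},{r,s},{r,u},{p,r,u},{q,r,s},{q,r,u},{r,t,u}}
  A135: {{q,r},{r,s},{r,u},{p,r,u},{q,r,s},{q,r,u},{r,t,u}} {{q,t}}
  A145: {{q,r},{r,s},{r,u},{p,r,u},{q,r,s},{q,r,u},{r,t,u}}
  A234: {{p,r},{p,r,u}} {{r,t},{r,t,u}}
  A235: {{p,r},{p,r,u}} {{q,t}} {{r,t},{r,t,u}}
  A245: {{p,r},{p,r,u}} {{r,t},{r,t,u}}
  A345: {{r},{p,r},{q,r},{r,s},{r,t},{r,u},{p,r,u},{q,r,s},{q,r,u},{r,t,u}}
  A1234: {{p,r,u}} {{r,t,u}}
  A1235: {{q,t}} {{p,r,u}} {{r,t,u}}
  A1245: {{p,r,u}} {{r,t,u}}
  A1345: {{q,r},{r,s},{r,u},{p,r,u},{q,r,s},{q,r,u},{r,t,u}}
  A2345: {{p,r},{p,r,u}} {{r,t},{r,t,u}}
  A12345: {{p,r,u}} {{r,t,u}}
C dims 5,17,20,10; δ0: rk 4, SNF 1^4; δ1: rk 12, SNF 1^12; δ2: rk 8, SNF 1^8
Ȟ^0 = (5 − 4) − 0 = 1, so Ȟ^0 ≅ Z
Ȟ^1 = (17 − 12) − 4 = 1, so Ȟ^1 ≅ Z
Ȟ^2 = (20 − 8) − 12 = 0, so Ȟ^2 ≅ 0
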